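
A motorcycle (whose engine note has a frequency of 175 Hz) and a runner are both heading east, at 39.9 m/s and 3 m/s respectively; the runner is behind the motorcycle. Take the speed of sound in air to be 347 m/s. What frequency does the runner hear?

158 Hz

The runner is behind, so the motorcycle is moving away from it while the runner is moving toward the motorcycle.
With source receding and observer approaching, f' = f · (v + v_o)/(v + v_s).
f' = 175 × (347 + 3)/(347 + 39.9) = 175 × 350/386.9 ≈ 158 Hz.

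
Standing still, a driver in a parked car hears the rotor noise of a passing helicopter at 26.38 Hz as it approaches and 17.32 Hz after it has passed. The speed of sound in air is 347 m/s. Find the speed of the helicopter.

f₁/f₂ = (v + v_s)/(v − v_s), so v_s = v · (f₁ − f₂)/(f₁ + f₂).
v_s = 347 × (26.38 − 17.32)/(26.38 + 17.32) = 347 × 9.06/43.70 ≈ 72 m/s.

72 m/s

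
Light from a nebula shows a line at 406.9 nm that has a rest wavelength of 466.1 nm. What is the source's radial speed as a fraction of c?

λ'/λ₀ = 0.8730 < 1 (blueshift), so the source is approaching.
λ'/λ₀ = √((1 − β)/(1 + β)) for an approaching source ⇒ β = (1 − r²)/(1 + r²) with r = λ'/λ₀.
β = (1 − 0.7621)/(1 + 0.7621) ≈ 0.135.

0.135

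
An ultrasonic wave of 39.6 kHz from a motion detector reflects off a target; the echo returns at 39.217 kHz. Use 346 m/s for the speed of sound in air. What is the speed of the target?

1.68 m/s

Double Doppler shift off a moving reflector: f₂ = f₀ · (v + u)/(v − u) (u > 0 toward emitter).
Rearranging, u = v · (f₂ − f₀)/(f₂ + f₀) = 346 × -0.383/78.817 ≈ -1.68 m/s.
So the target is moving at 1.68 m/s away from the emitter.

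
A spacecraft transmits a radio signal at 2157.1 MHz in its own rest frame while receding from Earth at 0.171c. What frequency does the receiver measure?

1815.0 MHz

Relativistic Doppler for frequency: f' = f₀ · √((1 − β)/(1 + β)).
f' = 2157.1 × √(0.8290/1.1710) = 2157.1 × 0.84139 ≈ 1815.0 MHz.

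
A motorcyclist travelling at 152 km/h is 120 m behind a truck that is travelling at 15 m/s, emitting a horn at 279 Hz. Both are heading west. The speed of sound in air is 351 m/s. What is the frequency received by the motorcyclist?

152 km/h = 42.22 m/s.
The motorcyclist is behind, so the truck is moving away from it while the motorcyclist is moving toward the truck.
Both move, so f' = f · (v + v_o)/(v + v_s).
f' = 279 × (351 + 42.22)/(351 + 15) = 279 × 393.22/366 ≈ 300 Hz.

300 Hz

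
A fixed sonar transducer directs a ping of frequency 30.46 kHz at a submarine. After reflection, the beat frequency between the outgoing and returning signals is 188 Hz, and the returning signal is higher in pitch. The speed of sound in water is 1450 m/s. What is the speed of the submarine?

4.5 m/s

Double Doppler shift off a moving reflector: f₂ = f₀ · (v + u)/(v − u) (u > 0 toward emitter).
Returning signal is higher, so f₂ = f₀ + Δf = 30460 + 188 = 30648 Hz.
Rearranging, u = v · (f₂ − f₀)/(f₂ + f₀) = 1450 × 188/61108 ≈ 4.5 m/s.
So the submarine is moving at 4.5 m/s toward the emitter.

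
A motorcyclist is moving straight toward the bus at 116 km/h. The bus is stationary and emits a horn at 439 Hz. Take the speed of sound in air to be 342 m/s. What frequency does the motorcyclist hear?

480 Hz

116 km/h = 32.22 m/s.
Only the observer moves, toward the source, so f' = f · (v + v_o)/v.
f' = 439 × (342 + 32.22)/342 = 439 × 374.22/342 ≈ 480 Hz.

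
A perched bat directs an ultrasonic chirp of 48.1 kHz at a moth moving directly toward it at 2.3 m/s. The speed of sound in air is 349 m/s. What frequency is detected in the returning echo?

At the moth (a moving observer), f₁ = f₀ · (v + u)/v = 48.1 × 351.3/349 ≈ 48.4 kHz.
The reflection then acts as a moving source: f₂ = f₁ · v/(v − u) ≈ 48.7 kHz.

48.7 kHz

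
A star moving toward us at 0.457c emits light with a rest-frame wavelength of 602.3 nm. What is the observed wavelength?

Relativistic Doppler for wavelength: λ' = λ₀ · √((1 − β)/(1 + β)).
λ' = 602.3 × √(0.5430/1.4570) = 602.3 × 0.61048 ≈ 367.7 nm.

367.7 nm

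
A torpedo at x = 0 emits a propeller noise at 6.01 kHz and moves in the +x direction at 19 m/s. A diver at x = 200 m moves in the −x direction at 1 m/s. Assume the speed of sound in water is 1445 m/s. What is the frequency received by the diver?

The observer lies on the +x side, so the source is heading toward the observer and the observer is heading toward the source.
Both move, so f' = f · (v + v_o)/(v − v_s).
f' = 6.01 × (1445 + 1)/(1445 − 19) = 6.01 × 1446/1426 ≈ 6.09 kHz.

6.09 kHz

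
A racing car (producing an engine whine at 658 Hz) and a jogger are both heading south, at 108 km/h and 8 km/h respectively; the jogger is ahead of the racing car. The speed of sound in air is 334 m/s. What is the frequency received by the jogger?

718 Hz

108 km/h = 30 m/s; 8 km/h = 2.222 m/s.
The jogger is ahead, so the racing car is moving toward it while the jogger is moving away from the racing car.
General Doppler shift: f' = f · (v − v_o)/(v − v_s).
f' = 658 × (334 − 2.222)/(334 − 30) = 658 × 331.78/304 ≈ 718 Hz.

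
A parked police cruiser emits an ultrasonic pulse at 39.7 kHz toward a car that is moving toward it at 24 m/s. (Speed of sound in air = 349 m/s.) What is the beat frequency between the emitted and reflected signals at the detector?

5863 Hz

The car first receives the wave as a moving observer: f₁ = f₀ · (v + u)/v = 39.7 × (349 + 24)/349 ≈ 42.43 kHz.
The reflection then acts as a moving source: f₂ = f₁ · v/(v − u) ≈ 45.56 kHz.
Beat frequency (with f₀ = 39700 Hz): |f₂ − f₀| = 2u·f₀/(v − u) = 2 × 24 × 39700/325 ≈ 5863 Hz.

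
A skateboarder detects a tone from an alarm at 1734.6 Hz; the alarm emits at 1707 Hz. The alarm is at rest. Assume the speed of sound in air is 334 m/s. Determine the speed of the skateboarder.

f' > f, so the skateboarder is approaching.
f' = f · (v + v_o)/v ⇒ v_o = v · |f'/f − 1|.
v_o = 334 × |1734.6/1707 − 1| = 334 × 0.01617 ≈ 5.4 m/s.

5.4 m/s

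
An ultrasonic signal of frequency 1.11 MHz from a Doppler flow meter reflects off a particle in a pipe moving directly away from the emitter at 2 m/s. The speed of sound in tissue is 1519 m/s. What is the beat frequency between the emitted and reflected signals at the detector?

The particle in a pipe first receives the wave as a moving observer: f₁ = f₀ · (v − u)/v = 1.11 × (1519 − 2)/1519 ≈ 1.10854 MHz.
The reflection then acts as a moving source: f₂ = f₁ · v/(v + u) ≈ 1.10708 MHz.
Beat frequency (with f₀ = 1110000 Hz): |f₂ − f₀| = 2u·f₀/(v + u) = 2 × 2 × 1110000/1521 ≈ 2919 Hz.

2919 Hz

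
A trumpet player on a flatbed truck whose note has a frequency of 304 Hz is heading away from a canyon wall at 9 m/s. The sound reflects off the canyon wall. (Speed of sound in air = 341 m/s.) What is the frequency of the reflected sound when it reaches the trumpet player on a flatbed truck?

288 Hz

The canyon wall receives the sound from a moving source: f₁ = f₀ · v/(v + v_e) = 304 × 341/350 ≈ 296 Hz.
On the return leg the trumpet player on a flatbed truck is a moving observer: f₂ = f₁ · (v − v_e)/v = 296 × 332/341 ≈ 288 Hz.
Equivalently f₂ = f₀ · (v − v_e)/(v + v_e).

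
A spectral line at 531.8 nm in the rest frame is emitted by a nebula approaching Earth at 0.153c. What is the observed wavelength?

Relativistic Doppler for wavelength: λ' = λ₀ · √((1 − β)/(1 + β)).
λ' = 531.8 × √(0.8470/1.1530) = 531.8 × 0.85709 ≈ 455.8 nm.

455.8 nm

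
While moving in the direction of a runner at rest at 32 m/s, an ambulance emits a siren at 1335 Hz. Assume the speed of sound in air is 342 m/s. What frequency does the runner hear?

Moving source, stationary observer: f' = f · v/(v − v_s) since the source is approaching.
f' = 1335 × 342/(342 − 32) = 1335 × 342/310 ≈ 1473 Hz.

1473 Hz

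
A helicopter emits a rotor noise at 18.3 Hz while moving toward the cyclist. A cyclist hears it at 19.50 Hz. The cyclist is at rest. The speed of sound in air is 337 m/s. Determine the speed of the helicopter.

f' = f · v/(v − v_s) ⇒ v_s = v · |1 − f/f'|.
v_s = 337 × |1 − 18.3/19.50| = 337 × 0.06154 ≈ 20.7 m/s.

20.7 m/s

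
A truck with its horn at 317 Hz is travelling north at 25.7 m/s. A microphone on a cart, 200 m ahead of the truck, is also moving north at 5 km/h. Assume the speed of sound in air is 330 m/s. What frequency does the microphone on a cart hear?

342 Hz

5 km/h = 1.389 m/s.
The microphone on a cart is ahead, so the truck is moving toward it while the microphone on a cart is moving away from the truck.
With source approaching and observer receding, f' = f · (v − v_o)/(v − v_s).
f' = 317 × (330 − 1.389)/(330 − 25.7) = 317 × 328.61/304.3 ≈ 342 Hz.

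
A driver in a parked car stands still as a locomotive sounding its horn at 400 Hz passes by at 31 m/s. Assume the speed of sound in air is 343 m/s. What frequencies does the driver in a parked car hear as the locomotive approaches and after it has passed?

Approaching: f₁ = f · v/(v − v_s) = 400 × 343/312 ≈ 440 Hz.
Receding: f₂ = f · v/(v + v_s) = 400 × 343/374 ≈ 367 Hz.

440 Hz approaching; 367 Hz receding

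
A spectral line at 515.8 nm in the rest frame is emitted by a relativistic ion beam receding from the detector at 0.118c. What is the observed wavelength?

580.7 nm

Relativistic Doppler for wavelength: λ' = λ₀ · √((1 + β)/(1 − β)).
λ' = 515.8 × √(1.1180/0.8820) = 515.8 × 1.12587 ≈ 580.7 nm.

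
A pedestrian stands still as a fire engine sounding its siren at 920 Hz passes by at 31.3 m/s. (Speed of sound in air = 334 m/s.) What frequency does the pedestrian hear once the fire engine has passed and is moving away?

841 Hz

Receding: f₂ = f · v/(v + v_s) = 920 × 334/365.3 ≈ 841 Hz.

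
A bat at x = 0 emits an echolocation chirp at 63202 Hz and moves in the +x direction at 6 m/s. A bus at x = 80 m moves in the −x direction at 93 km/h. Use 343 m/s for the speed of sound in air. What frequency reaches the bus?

69172 Hz

93 km/h = 25.83 m/s.
The observer lies on the +x side, so the source is heading toward the observer and the observer is heading toward the source.
Both move, so f' = f · (v + v_o)/(v − v_s).
f' = 63202 × (343 + 25.83)/(343 − 6) = 63202 × 368.83/337 ≈ 69172 Hz.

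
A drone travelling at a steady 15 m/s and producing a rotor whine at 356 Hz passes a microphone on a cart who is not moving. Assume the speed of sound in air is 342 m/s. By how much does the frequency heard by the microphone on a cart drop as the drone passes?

31.3 Hz

Approaching: f₁ = f · v/(v − v_s) = 356 × 342/327 ≈ 372.3 Hz.
Receding: f₂ = f · v/(v + v_s) = 356 × 342/357 ≈ 341.0 Hz.
Drop: f₁ − f₂ = 2f·v·v_s/(v² − v_s²) = 2 × 356 × 342 × 15/(342² − 15²) ≈ 31.3 Hz.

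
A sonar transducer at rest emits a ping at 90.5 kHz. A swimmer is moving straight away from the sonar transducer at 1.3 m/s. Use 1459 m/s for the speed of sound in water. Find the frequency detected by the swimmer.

Only the observer moves, away from the source, so f' = f · (v − v_o)/v.
f' = 90.5 × (1459 − 1.3)/1459 = 90.5 × 1457.7/1459 ≈ 90.4 kHz.

90.4 kHz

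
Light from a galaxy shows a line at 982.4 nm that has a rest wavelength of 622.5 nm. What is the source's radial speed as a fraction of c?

0.427c

λ'/λ₀ = 1.5782 > 1 (redshift), so the source is receding.
λ'/λ₀ = √((1 + β)/(1 − β)) for a receding source ⇒ β = (r² − 1)/(r² + 1) with r = λ'/λ₀.
β = (2.4906 − 1)/(2.4906 + 1) ≈ 0.427.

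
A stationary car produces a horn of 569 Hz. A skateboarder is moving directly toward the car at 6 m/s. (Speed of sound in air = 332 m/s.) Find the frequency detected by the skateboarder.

579 Hz

Moving observer, stationary source: f' = f · (v + v_o)/v.
f' = 569 × (332 + 6)/332 = 569 × 338/332 ≈ 579 Hz.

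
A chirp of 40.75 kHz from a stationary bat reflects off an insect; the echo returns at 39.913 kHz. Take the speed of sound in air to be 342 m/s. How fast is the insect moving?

3.5 m/s

Double Doppler shift off a moving reflector: f₂ = f₀ · (v + u)/(v − u) (u > 0 toward emitter).
Rearranging, u = v · (f₂ − f₀)/(f₂ + f₀) = 342 × -0.837/80.663 ≈ -3.5 m/s.
So the insect is moving at 3.5 m/s away from the emitter.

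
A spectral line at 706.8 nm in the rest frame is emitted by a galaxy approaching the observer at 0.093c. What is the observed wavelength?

643.9 nm

Relativistic Doppler for wavelength: λ' = λ₀ · √((1 − β)/(1 + β)).
λ' = 706.8 × √(0.9070/1.0930) = 706.8 × 0.91095 ≈ 643.9 nm.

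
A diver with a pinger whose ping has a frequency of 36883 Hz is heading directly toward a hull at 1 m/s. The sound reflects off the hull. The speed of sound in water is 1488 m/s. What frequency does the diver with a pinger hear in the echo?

36933 Hz

The hull receives the sound from a moving source: f₁ = f₀ · v/(v − v_e) = 36883 × 1488/1487 ≈ 36908 Hz.
On the return leg the diver with a pinger is a moving observer: f₂ = f₁ · (v + v_e)/v = 36908 × 1489/1488 ≈ 36933 Hz.
Equivalently f₂ = f₀ · (v + v_e)/(v − v_e).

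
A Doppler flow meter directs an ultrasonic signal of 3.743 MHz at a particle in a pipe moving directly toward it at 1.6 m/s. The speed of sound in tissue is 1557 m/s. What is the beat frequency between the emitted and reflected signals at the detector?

7701 Hz

At the particle in a pipe (a moving observer), f₁ = f₀ · (v + u)/v = 3.743 × 1558.6/1557 ≈ 3.74685 MHz.
The reflection then acts as a moving source: f₂ = f₁ · v/(v − u) ≈ 3.75070 MHz.
Equivalently f₂ = f₀ · (v + u)/(v − u).
Beat frequency (with f₀ = 3743000 Hz): |f₂ − f₀| = 2u·f₀/(v − u) = 2 × 1.6 × 3743000/1555.4 ≈ 7701 Hz.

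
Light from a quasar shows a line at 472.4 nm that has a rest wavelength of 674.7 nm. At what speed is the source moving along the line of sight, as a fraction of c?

0.342

λ'/λ₀ = 0.7002 < 1 (blueshift), so the source is approaching.
λ'/λ₀ = √((1 − β)/(1 + β)) for an approaching source ⇒ β = (1 − r²)/(1 + r²) with r = λ'/λ₀.
β = (1 − 0.4902)/(1 + 0.4902) ≈ 0.342.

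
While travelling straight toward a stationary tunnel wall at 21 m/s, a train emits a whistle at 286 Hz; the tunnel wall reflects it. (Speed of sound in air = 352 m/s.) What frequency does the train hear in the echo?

322 Hz

The tunnel wall receives the sound from a moving source: f₁ = f₀ · v/(v − v_e) = 286 × 352/331 ≈ 304 Hz.
On the return leg the train is a moving observer: f₂ = f₁ · (v + v_e)/v = 304 × 373/352 ≈ 322 Hz.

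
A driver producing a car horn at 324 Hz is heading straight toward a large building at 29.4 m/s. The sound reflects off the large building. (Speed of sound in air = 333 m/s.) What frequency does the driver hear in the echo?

The large building receives the sound from a moving source: f₁ = f₀ · v/(v − v_e) = 324 × 333/303.6 ≈ 355 Hz.
On the return leg the driver is a moving observer: f₂ = f₁ · (v + v_e)/v = 355 × 362.4/333 ≈ 387 Hz.

387 Hz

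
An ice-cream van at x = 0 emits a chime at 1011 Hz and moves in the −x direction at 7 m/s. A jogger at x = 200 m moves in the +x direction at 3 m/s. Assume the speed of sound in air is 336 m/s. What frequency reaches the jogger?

The observer lies on the +x side, so the source is heading away from the observer and the observer is heading away from the source.
Both move, so f' = f · (v − v_o)/(v + v_s).
f' = 1011 × (336 − 3)/(336 + 7) = 1011 × 333/343 ≈ 982 Hz.

982 Hz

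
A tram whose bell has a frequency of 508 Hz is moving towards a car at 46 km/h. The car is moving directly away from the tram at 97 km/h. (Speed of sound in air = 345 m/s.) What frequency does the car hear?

46 km/h = 12.78 m/s; 97 km/h = 26.94 m/s.
General Doppler shift: f' = f · (v − v_o)/(v − v_s).
f' = 508 × (345 − 26.94)/(345 − 12.78) = 508 × 318.06/332.22 ≈ 486 Hz.

486 Hz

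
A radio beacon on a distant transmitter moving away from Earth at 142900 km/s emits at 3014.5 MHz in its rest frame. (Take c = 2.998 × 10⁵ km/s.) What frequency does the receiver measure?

β = v/c = 142900/299800 = 0.4767.
Relativistic Doppler for frequency: f' = f₀ · √((1 − β)/(1 + β)).
f' = 3014.5 × √(0.5233/1.4767) = 3014.5 × 0.59533 ≈ 1794.6 MHz.

1794.6 MHz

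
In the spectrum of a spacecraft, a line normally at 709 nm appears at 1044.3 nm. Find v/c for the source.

0.369c

λ'/λ₀ = 1.4729 > 1 (redshift), so the source is receding.
λ'/λ₀ = √((1 + β)/(1 − β)) for a receding source ⇒ β = (r² − 1)/(r² + 1) with r = λ'/λ₀.
β = (2.1695 − 1)/(2.1695 + 1) ≈ 0.369.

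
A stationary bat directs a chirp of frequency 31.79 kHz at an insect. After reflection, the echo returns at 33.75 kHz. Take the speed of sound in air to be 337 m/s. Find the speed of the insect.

Double Doppler shift off a moving reflector: f₂ = f₀ · (v + u)/(v − u) (u > 0 toward emitter).
Rearranging, u = v · (f₂ − f₀)/(f₂ + f₀) = 337 × 1.96/65.54 ≈ 10.1 m/s.
So the insect is moving at 10.1 m/s toward the emitter.

10.1 m/s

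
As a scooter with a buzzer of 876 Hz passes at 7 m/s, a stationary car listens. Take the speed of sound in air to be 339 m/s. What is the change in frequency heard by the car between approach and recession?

Approaching: f₁ = f · v/(v − v_s) = 876 × 339/332 ≈ 894.5 Hz.
Receding: f₂ = f · v/(v + v_s) = 876 × 339/346 ≈ 858.3 Hz.
Drop: f₁ − f₂ = 2f·v·v_s/(v² − v_s²) = 2 × 876 × 339 × 7/(339² − 7²) ≈ 36.2 Hz.

36.2 Hz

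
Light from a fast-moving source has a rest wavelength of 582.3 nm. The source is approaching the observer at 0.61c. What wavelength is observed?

286.6 nm

Relativistic Doppler for wavelength: λ' = λ₀ · √((1 − β)/(1 + β)).
λ' = 582.3 × √(0.3900/1.6100) = 582.3 × 0.49217 ≈ 286.6 nm.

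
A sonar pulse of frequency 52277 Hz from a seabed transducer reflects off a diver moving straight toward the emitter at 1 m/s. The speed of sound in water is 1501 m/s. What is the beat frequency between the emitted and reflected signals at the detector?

70 Hz

At the diver (a moving observer), f₁ = f₀ · (v + u)/v = 52277 × 1502/1501 ≈ 52311.8 Hz.
The reflection then acts as a moving source: f₂ = f₁ · v/(v − u) ≈ 52346.7 Hz.
Equivalently f₂ = f₀ · (v + u)/(v − u).
Beat frequency: |f₂ − f₀| = 2u·f₀/(v − u) = 2 × 1 × 52277/1500 ≈ 70 Hz.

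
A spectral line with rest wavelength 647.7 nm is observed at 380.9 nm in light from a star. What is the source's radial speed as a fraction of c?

λ'/λ₀ = 0.5881 < 1 (blueshift), so the source is approaching.
λ'/λ₀ = √((1 − β)/(1 + β)) for an approaching source ⇒ β = (1 − r²)/(1 + r²) with r = λ'/λ₀.
β = (1 − 0.3458)/(1 + 0.3458) ≈ 0.486.

0.486c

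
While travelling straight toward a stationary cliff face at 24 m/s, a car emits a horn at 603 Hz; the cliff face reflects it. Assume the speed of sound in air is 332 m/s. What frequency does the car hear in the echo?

The cliff face receives the sound from a moving source: f₁ = f₀ · v/(v − v_e) = 603 × 332/308 ≈ 650 Hz.
On the return leg the car is a moving observer: f₂ = f₁ · (v + v_e)/v = 650 × 356/332 ≈ 697 Hz.

697 Hz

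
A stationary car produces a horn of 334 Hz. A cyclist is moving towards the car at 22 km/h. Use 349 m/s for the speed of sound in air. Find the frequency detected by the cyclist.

340 Hz

22 km/h = 6.111 m/s.
Only the observer moves, toward the source, so f' = f · (v + v_o)/v.
f' = 334 × (349 + 6.111)/349 = 334 × 355.11/349 ≈ 340 Hz.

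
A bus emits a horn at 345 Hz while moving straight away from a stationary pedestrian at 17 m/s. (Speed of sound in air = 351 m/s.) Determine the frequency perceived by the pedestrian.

Only the source moves, away from the listener, so f' = f · v/(v + v_s).
f' = 345 × 351/(351 + 17) = 345 × 351/368 ≈ 329 Hz.

329 Hz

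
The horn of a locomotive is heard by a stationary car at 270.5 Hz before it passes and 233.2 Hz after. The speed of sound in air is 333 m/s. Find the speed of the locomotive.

f₁/f₂ = (v + v_s)/(v − v_s), so v_s = v · (f₁ − f₂)/(f₁ + f₂).
v_s = 333 × (270.5 − 233.2)/(270.5 + 233.2) = 333 × 37.3/503.7 ≈ 24.7 m/s.

24.7 m/s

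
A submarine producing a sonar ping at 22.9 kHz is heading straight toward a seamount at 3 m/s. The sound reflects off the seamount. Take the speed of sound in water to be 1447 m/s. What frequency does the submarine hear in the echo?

The seamount receives the sound from a moving source: f₁ = f₀ · v/(v − v_e) = 22.9 × 1447/1444 ≈ 22.9 kHz.
On the return leg the submarine is a moving observer: f₂ = f₁ · (v + v_e)/v = 22.9 × 1450/1447 ≈ 23.0 kHz.

23.0 kHz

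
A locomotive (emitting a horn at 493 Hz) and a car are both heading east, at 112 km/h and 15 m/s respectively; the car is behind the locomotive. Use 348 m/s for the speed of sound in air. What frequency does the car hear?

112 km/h = 31.11 m/s.
The car is behind, so the locomotive is moving away from it while the car is moving toward the locomotive.
With source receding and observer approaching, f' = f · (v + v_o)/(v + v_s).
f' = 493 × (348 + 15)/(348 + 31.11) = 493 × 363/379.11 ≈ 472 Hz.

472 Hz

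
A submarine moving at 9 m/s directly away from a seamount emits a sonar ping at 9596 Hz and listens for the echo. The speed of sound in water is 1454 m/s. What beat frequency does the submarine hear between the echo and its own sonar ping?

118 Hz

The seamount receives the sound from a moving source: f₁ = f₀ · v/(v + v_e) = 9596 × 1454/1463 ≈ 9537.0 Hz.
On the return leg the submarine is a moving observer: f₂ = f₁ · (v − v_e)/v = 9537.0 × 1445/1454 ≈ 9477.9 Hz.
Beat against the emitted tone: |f₂ − f₀| = 2v_e·f₀/(v + v_e) = 2 × 9 × 9596/1463 ≈ 118 Hz.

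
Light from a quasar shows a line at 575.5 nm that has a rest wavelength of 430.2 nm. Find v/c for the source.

0.283c

λ'/λ₀ = 1.3377 > 1 (redshift), so the source is receding.
λ'/λ₀ = √((1 + β)/(1 − β)) for a receding source ⇒ β = (r² − 1)/(r² + 1) with r = λ'/λ₀.
β = (1.7896 − 1)/(1.7896 + 1) ≈ 0.283.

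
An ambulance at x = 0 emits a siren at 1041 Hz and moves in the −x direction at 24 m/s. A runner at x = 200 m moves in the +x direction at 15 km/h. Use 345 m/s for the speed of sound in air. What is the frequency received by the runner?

962 Hz

15 km/h = 4.167 m/s.
The observer lies on the +x side, so the source is heading away from the observer and the observer is heading away from the source.
Both move, so f' = f · (v − v_o)/(v + v_s).
f' = 1041 × (345 − 4.167)/(345 + 24) = 1041 × 340.83/369 ≈ 962 Hz.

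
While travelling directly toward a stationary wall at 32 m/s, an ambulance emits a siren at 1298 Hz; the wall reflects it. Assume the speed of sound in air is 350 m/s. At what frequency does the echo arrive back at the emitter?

The wall receives the sound from a moving source: f₁ = f₀ · v/(v − v_e) = 1298 × 350/318 ≈ 1429 Hz.
On the return leg the ambulance is a moving observer: f₂ = f₁ · (v + v_e)/v = 1429 × 382/350 ≈ 1559 Hz.

1559 Hz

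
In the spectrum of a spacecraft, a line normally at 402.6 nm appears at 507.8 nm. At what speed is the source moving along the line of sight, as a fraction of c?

0.228

λ'/λ₀ = 1.2613 > 1 (redshift), so the source is receding.
λ'/λ₀ = √((1 + β)/(1 − β)) for a receding source ⇒ β = (r² − 1)/(r² + 1) with r = λ'/λ₀.
β = (1.5909 − 1)/(1.5909 + 1) ≈ 0.228.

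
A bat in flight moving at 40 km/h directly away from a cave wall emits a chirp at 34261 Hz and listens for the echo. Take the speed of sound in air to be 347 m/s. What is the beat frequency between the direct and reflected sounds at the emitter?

2126 Hz

40 km/h = 11.11 m/s.
The cave wall receives the sound from a moving source: f₁ = f₀ · v/(v + v_e) = 34261 × 347/358.11 ≈ 33198 Hz.
On the return leg the bat in flight is a moving observer: f₂ = f₁ · (v − v_e)/v = 33198 × 335.89/347 ≈ 32135 Hz.
Equivalently f₂ = f₀ · (v − v_e)/(v + v_e).
Beat against the emitted tone: |f₂ − f₀| = 2v_e·f₀/(v + v_e) = 2 × 11.11 × 34261/358.11 ≈ 2126 Hz.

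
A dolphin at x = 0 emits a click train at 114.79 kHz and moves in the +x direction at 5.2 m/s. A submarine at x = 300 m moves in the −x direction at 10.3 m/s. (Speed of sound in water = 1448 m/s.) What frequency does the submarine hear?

The observer lies on the +x side, so the source is heading toward the observer and the observer is heading toward the source.
Both move, so f' = f · (v + v_o)/(v − v_s).
f' = 114.79 × (1448 + 10.3)/(1448 − 5.2) = 114.79 × 1458.3/1442.8 ≈ 116.0 kHz.

116.0 kHz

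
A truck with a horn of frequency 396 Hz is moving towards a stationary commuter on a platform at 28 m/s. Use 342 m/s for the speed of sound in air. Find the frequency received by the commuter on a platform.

Moving source, stationary observer: f' = f · v/(v − v_s) since the source is approaching.
f' = 396 × 342/(342 − 28) = 396 × 342/314 ≈ 431 Hz.

431 Hz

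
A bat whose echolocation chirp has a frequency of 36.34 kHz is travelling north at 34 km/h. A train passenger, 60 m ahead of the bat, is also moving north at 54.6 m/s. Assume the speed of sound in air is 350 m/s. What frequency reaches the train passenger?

31.5 kHz

34 km/h = 9.444 m/s.
The train passenger is ahead, so the bat is moving toward it while the train passenger is moving away from the bat.
General Doppler shift: f' = f · (v − v_o)/(v − v_s).
f' = 36.34 × (350 − 54.6)/(350 − 9.444) = 36.34 × 295.4/340.56 ≈ 31.5 kHz.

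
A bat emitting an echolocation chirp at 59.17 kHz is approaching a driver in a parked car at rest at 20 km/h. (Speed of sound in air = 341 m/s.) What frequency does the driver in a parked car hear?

20 km/h = 5.556 m/s.
Moving source, stationary observer: f' = f · v/(v − v_s) since the source is approaching.
f' = 59.17 × 341/(341 − 5.556) = 59.17 × 341/335.4 ≈ 60.1 kHz.

60.1 kHz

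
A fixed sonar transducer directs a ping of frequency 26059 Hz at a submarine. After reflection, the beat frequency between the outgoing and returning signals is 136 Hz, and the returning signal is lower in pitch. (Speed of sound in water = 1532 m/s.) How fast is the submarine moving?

Double Doppler shift off a moving reflector: f₂ = f₀ · (v + u)/(v − u) (u > 0 toward emitter).
Returning signal is lower, so f₂ = f₀ − Δf = 26059 − 136 = 25923 Hz.
Rearranging, u = v · (f₂ − f₀)/(f₂ + f₀) = 1532 × -136/51982 ≈ -4.0 m/s.
So the submarine is moving at 4.0 m/s away from the emitter.

4.0 m/s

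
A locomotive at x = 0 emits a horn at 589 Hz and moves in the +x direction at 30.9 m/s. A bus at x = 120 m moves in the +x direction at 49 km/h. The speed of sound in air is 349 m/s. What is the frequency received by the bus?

49 km/h = 13.61 m/s.
The observer lies on the +x side, so the source is heading toward the observer and the observer is heading away from the source.
Both move, so f' = f · (v − v_o)/(v − v_s).
f' = 589 × (349 − 13.61)/(349 − 30.9) = 589 × 335.39/318.1 ≈ 621 Hz.

621 Hz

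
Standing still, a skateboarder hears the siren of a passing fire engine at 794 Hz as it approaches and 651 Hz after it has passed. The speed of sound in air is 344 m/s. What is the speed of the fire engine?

34 m/s

f₁/f₂ = (v + v_s)/(v − v_s), so v_s = v · (f₁ − f₂)/(f₁ + f₂).
v_s = 344 × (794 − 651)/(794 + 651) = 344 × 143/1445 ≈ 34 m/s.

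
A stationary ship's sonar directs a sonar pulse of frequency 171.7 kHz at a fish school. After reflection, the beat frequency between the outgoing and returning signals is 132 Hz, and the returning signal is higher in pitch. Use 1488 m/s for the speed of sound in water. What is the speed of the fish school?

Double Doppler shift off a moving reflector: f₂ = f₀ · (v + u)/(v − u) (u > 0 toward emitter).
Returning signal is higher, so f₂ = f₀ + Δf = 171700 + 132 = 171832 Hz.
Rearranging, u = v · (f₂ − f₀)/(f₂ + f₀) = 1488 × 132/343532 ≈ 0.57 m/s.
So the fish school is moving at 0.57 m/s toward the emitter.

0.57 m/s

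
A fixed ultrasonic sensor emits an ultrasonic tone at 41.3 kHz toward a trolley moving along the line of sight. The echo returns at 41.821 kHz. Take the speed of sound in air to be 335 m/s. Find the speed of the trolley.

2.10 m/s

Double Doppler shift off a moving reflector: f₂ = f₀ · (v + u)/(v − u) (u > 0 toward emitter).
Rearranging, u = v · (f₂ − f₀)/(f₂ + f₀) = 335 × 0.521/83.121 ≈ 2.10 m/s.
So the trolley is moving at 2.10 m/s toward the emitter.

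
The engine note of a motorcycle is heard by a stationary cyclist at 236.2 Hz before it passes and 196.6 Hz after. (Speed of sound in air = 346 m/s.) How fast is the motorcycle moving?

f₁/f₂ = (v + v_s)/(v − v_s), so v_s = v · (f₁ − f₂)/(f₁ + f₂).
v_s = 346 × (236.2 − 196.6)/(236.2 + 196.6) = 346 × 39.6/432.8 ≈ 32 m/s.

32 m/s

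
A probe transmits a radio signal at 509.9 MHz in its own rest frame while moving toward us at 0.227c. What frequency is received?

Relativistic Doppler for frequency: f' = f₀ · √((1 + β)/(1 − β)).
f' = 509.9 × √(1.2270/0.7730) = 509.9 × 1.25989 ≈ 642.4 MHz.

642.4 MHz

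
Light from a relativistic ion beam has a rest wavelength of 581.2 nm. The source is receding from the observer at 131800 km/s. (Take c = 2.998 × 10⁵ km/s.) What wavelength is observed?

931.6 nm

β = v/c = 131800/299800 = 0.4396.
Relativistic Doppler for wavelength: λ' = λ₀ · √((1 + β)/(1 − β)).
λ' = 581.2 × √(1.4396/0.5604) = 581.2 × 1.60282 ≈ 931.6 nm.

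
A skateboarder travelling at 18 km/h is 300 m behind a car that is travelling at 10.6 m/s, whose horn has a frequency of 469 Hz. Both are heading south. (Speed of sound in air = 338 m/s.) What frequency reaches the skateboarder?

18 km/h = 5 m/s.
The skateboarder is behind, so the car is moving away from it while the skateboarder is moving toward the car.
General Doppler shift: f' = f · (v + v_o)/(v + v_s).
f' = 469 × (338 + 5)/(338 + 10.6) = 469 × 343/348.6 ≈ 461 Hz.

461 Hz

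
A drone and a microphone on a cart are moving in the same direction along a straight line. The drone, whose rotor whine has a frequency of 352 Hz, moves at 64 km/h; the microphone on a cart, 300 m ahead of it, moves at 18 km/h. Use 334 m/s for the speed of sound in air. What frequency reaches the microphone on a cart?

64 km/h = 17.78 m/s; 18 km/h = 5 m/s.
The microphone on a cart is ahead, so the drone is moving toward it while the microphone on a cart is moving away from the drone.
General Doppler shift: f' = f · (v − v_o)/(v − v_s).
f' = 352 × (334 − 5)/(334 − 17.78) = 352 × 329/316.22 ≈ 366 Hz.

366 Hz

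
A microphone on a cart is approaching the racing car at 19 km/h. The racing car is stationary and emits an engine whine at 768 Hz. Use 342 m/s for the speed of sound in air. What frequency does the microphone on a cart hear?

19 km/h = 5.278 m/s.
Moving observer, stationary source: f' = f · (v + v_o)/v.
f' = 768 × (342 + 5.278)/342 = 768 × 347.28/342 ≈ 780 Hz.

780 Hz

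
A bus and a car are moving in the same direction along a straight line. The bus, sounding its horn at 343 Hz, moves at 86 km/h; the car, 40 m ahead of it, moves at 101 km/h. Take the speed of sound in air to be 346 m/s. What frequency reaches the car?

339 Hz

86 km/h = 23.89 m/s; 101 km/h = 28.06 m/s.
The car is ahead, so the bus is moving toward it while the car is moving away from the bus.
With source approaching and observer receding, f' = f · (v − v_o)/(v − v_s).
f' = 343 × (346 − 28.06)/(346 − 23.89) = 343 × 317.94/322.11 ≈ 339 Hz.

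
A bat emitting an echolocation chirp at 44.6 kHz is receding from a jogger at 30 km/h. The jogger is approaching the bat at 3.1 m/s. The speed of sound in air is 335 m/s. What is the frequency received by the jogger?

30 km/h = 8.333 m/s.
General Doppler shift: f' = f · (v + v_o)/(v + v_s).
f' = 44.6 × (335 + 3.1)/(335 + 8.333) = 44.6 × 338.1/343.33 ≈ 43.9 kHz.

43.9 kHz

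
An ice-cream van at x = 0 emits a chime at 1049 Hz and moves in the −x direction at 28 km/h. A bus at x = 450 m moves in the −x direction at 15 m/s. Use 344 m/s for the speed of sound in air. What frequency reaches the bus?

1071 Hz

28 km/h = 7.778 m/s.
The observer lies on the +x side, so the source is heading away from the observer and the observer is heading toward the source.
Both move, so f' = f · (v + v_o)/(v + v_s).
f' = 1049 × (344 + 15)/(344 + 7.778) = 1049 × 359/351.78 ≈ 1071 Hz.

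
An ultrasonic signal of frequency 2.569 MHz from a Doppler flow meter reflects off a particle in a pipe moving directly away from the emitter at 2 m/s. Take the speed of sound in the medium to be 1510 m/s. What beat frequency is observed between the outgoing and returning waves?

At the particle in a pipe (a moving observer), f₁ = f₀ · (v − u)/v = 2.569 × 1508/1510 ≈ 2.56560 MHz.
On reflection it acts as a source moving away from the stationary detector: f₂ = f₁ · v/(v + u) = 2.56560 × 1510/1512 ≈ 2.56220 MHz.
Equivalently f₂ = f₀ · (v − u)/(v + u).
Beat frequency (with f₀ = 2569000 Hz): |f₂ − f₀| = 2u·f₀/(v + u) = 2 × 2 × 2569000/1512 ≈ 6796 Hz.

6796 Hz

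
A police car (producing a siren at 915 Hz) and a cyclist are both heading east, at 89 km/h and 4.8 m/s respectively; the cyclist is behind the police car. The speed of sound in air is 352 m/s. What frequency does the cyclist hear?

867 Hz

89 km/h = 24.72 m/s.
The cyclist is behind, so the police car is moving away from it while the cyclist is moving toward the police car.
Both move, so f' = f · (v + v_o)/(v + v_s).
f' = 915 × (352 + 4.8)/(352 + 24.72) = 915 × 356.8/376.72 ≈ 867 Hz.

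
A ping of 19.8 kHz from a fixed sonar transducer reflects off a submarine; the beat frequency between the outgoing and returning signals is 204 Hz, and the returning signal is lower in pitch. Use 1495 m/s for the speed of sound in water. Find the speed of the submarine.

7.7 m/s

Double Doppler shift off a moving reflector: f₂ = f₀ · (v + u)/(v − u) (u > 0 toward emitter).
Returning signal is lower, so f₂ = f₀ − Δf = 19800 − 204 = 19596 Hz.
Rearranging, u = v · (f₂ − f₀)/(f₂ + f₀) = 1495 × -204/39396 ≈ -7.7 m/s.
So the submarine is moving at 7.7 m/s away from the emitter.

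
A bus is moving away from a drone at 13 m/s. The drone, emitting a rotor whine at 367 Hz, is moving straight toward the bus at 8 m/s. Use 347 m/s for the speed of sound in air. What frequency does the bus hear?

362 Hz

With source approaching and observer receding, f' = f · (v − v_o)/(v − v_s).
f' = 367 × (347 − 13)/(347 − 8) = 367 × 334/339 ≈ 362 Hz.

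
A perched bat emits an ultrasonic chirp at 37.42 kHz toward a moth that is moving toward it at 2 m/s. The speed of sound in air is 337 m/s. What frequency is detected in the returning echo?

At the moth (a moving observer), f₁ = f₀ · (v + u)/v = 37.42 × 339/337 ≈ 37.6 kHz.
The reflection then acts as a moving source: f₂ = f₁ · v/(v − u) ≈ 37.9 kHz.
Equivalently f₂ = f₀ · (v + u)/(v − u).

37.9 kHz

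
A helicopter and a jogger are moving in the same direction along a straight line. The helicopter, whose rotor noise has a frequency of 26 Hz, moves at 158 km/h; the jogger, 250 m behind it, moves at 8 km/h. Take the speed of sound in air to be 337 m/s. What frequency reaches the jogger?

158 km/h = 43.89 m/s; 8 km/h = 2.222 m/s.
The jogger is behind, so the helicopter is moving away from it while the jogger is moving toward the helicopter.
General Doppler shift: f' = f · (v + v_o)/(v + v_s).
f' = 26 × (337 + 2.222)/(337 + 43.89) = 26 × 339.22/380.89 ≈ 23.2 Hz.

23.2 Hz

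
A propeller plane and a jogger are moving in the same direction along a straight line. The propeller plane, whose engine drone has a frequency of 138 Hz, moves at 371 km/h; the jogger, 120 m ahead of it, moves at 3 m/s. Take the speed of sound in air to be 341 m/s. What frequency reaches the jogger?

196 Hz

371 km/h = 103.1 m/s.
The jogger is ahead, so the propeller plane is moving toward it while the jogger is moving away from the propeller plane.
Both move, so f' = f · (v − v_o)/(v − v_s).
f' = 138 × (341 − 3)/(341 − 103.1) = 138 × 338/237.94 ≈ 196 Hz.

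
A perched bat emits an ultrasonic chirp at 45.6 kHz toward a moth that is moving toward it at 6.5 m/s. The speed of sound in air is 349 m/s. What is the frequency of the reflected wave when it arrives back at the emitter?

47.3 kHz

At the moth (a moving observer), f₁ = f₀ · (v + u)/v = 45.6 × 355.5/349 ≈ 46.4 kHz.
The reflection then acts as a moving source: f₂ = f₁ · v/(v − u) ≈ 47.3 kHz.
Equivalently f₂ = f₀ · (v + u)/(v − u).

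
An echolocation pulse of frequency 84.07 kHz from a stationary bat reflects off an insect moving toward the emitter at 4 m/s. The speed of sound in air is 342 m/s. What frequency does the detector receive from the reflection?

86.1 kHz

The insect first receives the wave as a moving observer: f₁ = f₀ · (v + u)/v = 84.07 × (342 + 4)/342 ≈ 85.1 kHz.
The reflection then acts as a moving source: f₂ = f₁ · v/(v − u) ≈ 86.1 kHz.
Equivalently f₂ = f₀ · (v + u)/(v − u).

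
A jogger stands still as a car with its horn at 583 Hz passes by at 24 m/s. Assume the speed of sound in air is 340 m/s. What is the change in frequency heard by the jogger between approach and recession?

82.7 Hz

Approaching: f₁ = f · v/(v − v_s) = 583 × 340/316 ≈ 627.3 Hz.
Receding: f₂ = f · v/(v + v_s) = 583 × 340/364 ≈ 544.6 Hz.
Drop: f₁ − f₂ = 2f·v·v_s/(v² − v_s²) = 2 × 583 × 340 × 24/(340² − 24²) ≈ 82.7 Hz.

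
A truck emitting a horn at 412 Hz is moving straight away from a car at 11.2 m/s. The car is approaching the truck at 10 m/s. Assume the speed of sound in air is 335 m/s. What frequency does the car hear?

Both move, so f' = f · (v + v_o)/(v + v_s).
f' = 412 × (335 + 10)/(335 + 11.2) = 412 × 345/346.2 ≈ 411 Hz.

411 Hz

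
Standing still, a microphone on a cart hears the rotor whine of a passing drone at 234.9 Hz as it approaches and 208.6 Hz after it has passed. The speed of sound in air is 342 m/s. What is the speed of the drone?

20.3 m/s

f₁/f₂ = (v + v_s)/(v − v_s), so v_s = v · (f₁ − f₂)/(f₁ + f₂).
v_s = 342 × (234.9 − 208.6)/(234.9 + 208.6) = 342 × 26.3/443.5 ≈ 20.3 m/s.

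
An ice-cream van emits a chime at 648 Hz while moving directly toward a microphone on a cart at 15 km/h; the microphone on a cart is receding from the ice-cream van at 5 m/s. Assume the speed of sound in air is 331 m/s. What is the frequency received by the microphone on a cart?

15 km/h = 4.167 m/s.
General Doppler shift: f' = f · (v − v_o)/(v − v_s).
f' = 648 × (331 − 5)/(331 − 4.167) = 648 × 326/326.83 ≈ 646 Hz.

646 Hz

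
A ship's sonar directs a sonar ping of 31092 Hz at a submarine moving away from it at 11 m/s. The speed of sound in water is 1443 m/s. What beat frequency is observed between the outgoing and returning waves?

The submarine first receives the wave as a moving observer: f₁ = f₀ · (v − u)/v = 31092 × (1443 − 11)/1443 ≈ 30855 Hz.
On reflection it acts as a source moving away from the stationary detector: f₂ = f₁ · v/(v + u) = 30855 × 1443/1454 ≈ 30622 Hz.
Equivalently f₂ = f₀ · (v − u)/(v + u).
Beat frequency: |f₂ − f₀| = 2u·f₀/(v + u) = 2 × 11 × 31092/1454 ≈ 470 Hz.

470 Hz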